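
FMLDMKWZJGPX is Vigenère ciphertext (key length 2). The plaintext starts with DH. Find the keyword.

CF

Subtract each crib letter from the matching ciphertext letter (mod 26):
F(5)−D(3)=2 → C
M(12)−H(7)=5 → F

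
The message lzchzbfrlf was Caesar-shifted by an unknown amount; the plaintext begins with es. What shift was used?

7

From the crib: l(11)−e(4)=7, so the shift is 7.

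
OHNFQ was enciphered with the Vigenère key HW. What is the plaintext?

Repeat the key across the ciphertext: HWHWH
O(14)−H(7): 7 → H
H(7)−W(22): -15≡11 → L
N(13)−H(7): 6 → G
F(5)−W(22): -17≡9 → J
Q(16)−H(7): 9 → J

HLGJJ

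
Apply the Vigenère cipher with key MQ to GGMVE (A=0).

Repeat the key across the message: MQMQM
G(6)+M(12): 18 → S
G(6)+Q(16): 22 → W
M(12)+M(12): 24 → Y
V(21)+Q(16): 37≡11 → L
E(4)+M(12): 16 → Q

SWYLQ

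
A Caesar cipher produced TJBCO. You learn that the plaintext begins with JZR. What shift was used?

From the crib: T(19)−J(9)=10, so the shift is 10.

10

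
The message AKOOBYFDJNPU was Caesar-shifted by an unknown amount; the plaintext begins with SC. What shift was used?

From the crib: A(0)−S(18)=-18≡8, so the shift is 8.

8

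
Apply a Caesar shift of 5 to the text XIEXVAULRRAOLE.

CNJCAFZQWWFTQJ

X(23): 23+5=28≡2 → C
I(8): 8+5=13 → N
E(4): 4+5=9 → J
X(23): 23+5=28≡2 → C
V(21): 21+5=26≡0 → A
A(0): 0+5=5 → F
U(20): 20+5=25 → Z
L(11): 11+5=16 → Q
R(17): 17+5=22 → W
R(17): 17+5=22 → W
A(0): 0+5=5 → F
O(14): 14+5=19 → T
L(11): 11+5=16 → Q
E(4): 4+5=9 → J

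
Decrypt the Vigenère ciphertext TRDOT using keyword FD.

Repeat the key across the ciphertext: FDFDF
T(19)−F(5): 14 → O
R(17)−D(3): 14 → O
D(3)−F(5): -2≡24 → Y
O(14)−D(3): 11 → L
T(19)−F(5): 14 → O

OOYLO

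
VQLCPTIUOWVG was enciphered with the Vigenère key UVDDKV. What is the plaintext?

Repeat the key across the ciphertext: UVDDKVUVDDKV
V(21)−U(20): 1 → B
Q(16)−V(21): -5≡21 → V
L(11)−D(3): 8 → I
C(2)−D(3): -1≡25 → Z
P(15)−K(10): 5 → F
T(19)−V(21): -2≡24 → Y
I(8)−U(20): -12≡14 → O
U(20)−V(21): -1≡25 → Z
O(14)−D(3): 11 → L
W(22)−D(3): 19 → T
V(21)−K(10): 11 → L
G(6)−V(21): -15≡11 → L

BVIZFYOZLTLL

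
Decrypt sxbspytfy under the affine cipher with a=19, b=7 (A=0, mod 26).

rumrkfcef

The inverse of 19 mod 26 is 11, since 19·11=209≡1. Apply D(y)=11·(y−7) mod 26:
s(18): 11·(18−7)=121≡17 → r
x(23): 11·(23−7)=176≡20 → u
b(1): 11·(1−7)=-66≡12 → m
s(18): 11·(18−7)=121≡17 → r
p(15): 11·(15−7)=88≡10 → k
y(24): 11·(24−7)=187≡5 → f
t(19): 11·(19−7)=132≡2 → c
f(5): 11·(5−7)=-22≡4 → e
y(24): 11·(24−7)=187≡5 → f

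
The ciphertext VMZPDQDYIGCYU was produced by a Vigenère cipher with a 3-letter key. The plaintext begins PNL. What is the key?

Subtract each crib letter from the matching ciphertext letter (mod 26):
V(21)−P(15)=6 → G
M(12)−N(13)=-1≡25 → Z
Z(25)−L(11)=14 → O

GZO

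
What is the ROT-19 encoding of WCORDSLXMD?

PVHKWLEQFW

W(22): 22+19=41≡15 → P
C(2): 2+19=21 → V
O(14): 14+19=33≡7 → H
R(17): 17+19=36≡10 → K
D(3): 3+19=22 → W
S(18): 18+19=37≡11 → L
L(11): 11+19=30≡4 → E
X(23): 23+19=42≡16 → Q
M(12): 12+19=31≡5 → F
D(3): 3+19=22 → W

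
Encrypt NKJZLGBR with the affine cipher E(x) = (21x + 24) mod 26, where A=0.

LAFDVUTR

N(13): 21·13+24=297≡11 → L
K(10): 21·10+24=234≡0 → A
J(9): 21·9+24=213≡5 → F
Z(25): 21·25+24=549≡3 → D
L(11): 21·11+24=255≡21 → V
G(6): 21·6+24=150≡20 → U
B(1): 21·1+24=45≡19 → T
R(17): 21·17+24=381≡17 → R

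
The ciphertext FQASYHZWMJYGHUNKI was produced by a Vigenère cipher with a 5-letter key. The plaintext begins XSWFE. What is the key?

Subtract each crib letter from the matching ciphertext letter (mod 26):
F(5)−X(23)=-18≡8 → I
Q(16)−S(18)=-2≡24 → Y
A(0)−W(22)=-22≡4 → E
S(18)−F(5)=13 → N
Y(24)−E(4)=20 → U

IYENU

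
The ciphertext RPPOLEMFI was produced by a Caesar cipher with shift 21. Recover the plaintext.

R(17): 17−21=-4≡22 → W
P(15): 15−21=-6≡20 → U
P(15): 15−21=-6≡20 → U
O(14): 14−21=-7≡19 → T
L(11): 11−21=-10≡16 → Q
E(4): 4−21=-17≡9 → J
M(12): 12−21=-9≡17 → R
F(5): 5−21=-16≡10 → K
I(8): 8−21=-13≡13 → N

WUUTQJRKN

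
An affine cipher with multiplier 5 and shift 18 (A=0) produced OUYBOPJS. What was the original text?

UQWHUPTA

The inverse of 5 mod 26 is 21, since 5·21=105≡1. Apply D(y)=21·(y−18) mod 26:
O(14): 21·(14−18)=-84≡20 → U
U(20): 21·(20−18)=42≡16 → Q
Y(24): 21·(24−18)=126≡22 → W
B(1): 21·(1−18)=-357≡7 → H
O(14): 21·(14−18)=-84≡20 → U
P(15): 21·(15−18)=-63≡15 → P
J(9): 21·(9−18)=-189≡19 → T
S(18): 21·(18−18)=0 → A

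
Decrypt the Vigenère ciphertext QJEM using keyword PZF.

Repeat the key across the ciphertext: PZFP
Q(16)−P(15): 1 → B
J(9)−Z(25): -16≡10 → K
E(4)−F(5): -1≡25 → Z
M(12)−P(15): -3≡23 → X

BKZX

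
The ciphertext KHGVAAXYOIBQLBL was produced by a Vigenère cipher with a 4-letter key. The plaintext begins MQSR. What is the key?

YROE

Subtract each crib letter from the matching ciphertext letter (mod 26):
K(10)−M(12)=-2≡24 → Y
H(7)−Q(16)=-9≡17 → R
G(6)−S(18)=-12≡14 → O
V(21)−R(17)=4 → E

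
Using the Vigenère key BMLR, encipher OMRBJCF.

Repeat the key across the message: BMLRBML
O(14)+B(1): 15 → P
M(12)+M(12): 24 → Y
R(17)+L(11): 28≡2 → C
B(1)+R(17): 18 → S
J(9)+B(1): 10 → K
C(2)+M(12): 14 → O
F(5)+L(11): 16 → Q

PYCSKOQ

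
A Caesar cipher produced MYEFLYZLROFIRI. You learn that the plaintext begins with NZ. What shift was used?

From the crib: M(12)−N(13)=-1≡25, so the shift is 25.

25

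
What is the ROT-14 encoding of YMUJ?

MAIX

Y(24): 24+14=38≡12 → M
M(12): 12+14=26≡0 → A
U(20): 20+14=34≡8 → I
J(9): 9+14=23 → X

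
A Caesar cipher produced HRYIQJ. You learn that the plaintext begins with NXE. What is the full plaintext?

From the crib: H(7)−N(13)=-6≡20, so the shift is 20.
Subtract 20 from each ciphertext letter:
H(7): 7−20=-13≡13 → N
R(17): 17−20=-3≡23 → X
Y(24): 24−20=4 → E
I(8): 8−20=-12≡14 → O
Q(16): 16−20=-4≡22 → W
J(9): 9−20=-11≡15 → P

NXEOWP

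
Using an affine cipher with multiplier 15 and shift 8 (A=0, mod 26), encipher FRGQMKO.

FDUOGCK

F(5): 15·5+8=83≡5 → F
R(17): 15·17+8=263≡3 → D
G(6): 15·6+8=98≡20 → U
Q(16): 15·16+8=248≡14 → O
M(12): 15·12+8=188≡6 → G
K(10): 15·10+8=158≡2 → C
O(14): 15·14+8=218≡10 → K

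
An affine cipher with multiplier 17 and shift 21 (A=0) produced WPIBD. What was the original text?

The inverse of 17 mod 26 is 23, since 17·23=391≡1. Apply D(y)=23·(y−21) mod 26:
W(22): 23·(22−21)=23 → X
P(15): 23·(15−21)=-138≡18 → S
I(8): 23·(8−21)=-299≡13 → N
B(1): 23·(1−21)=-460≡8 → I
D(3): 23·(3−21)=-414≡2 → C

XSNIC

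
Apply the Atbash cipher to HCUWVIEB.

H(7) → S(18)
C(2) → X(23)
U(20) → F(5)
W(22) → D(3)
V(21) → E(4)
I(8) → R(17)
E(4) → V(21)
B(1) → Y(24)

SXFDERVY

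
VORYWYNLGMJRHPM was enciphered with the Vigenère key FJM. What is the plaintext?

Repeat the key across the ciphertext: FJMFJMFJMFJMFJM
V(21)−F(5): 16 → Q
O(14)−J(9): 5 → F
R(17)−M(12): 5 → F
Y(24)−F(5): 19 → T
W(22)−J(9): 13 → N
Y(24)−M(12): 12 → M
N(13)−F(5): 8 → I
L(11)−J(9): 2 → C
G(6)−M(12): -6≡20 → U
M(12)−F(5): 7 → H
J(9)−J(9): 0 → A
R(17)−M(12): 5 → F
H(7)−F(5): 2 → C
P(15)−J(9): 6 → G
M(12)−M(12): 0 → A

QFFTNMICUHAFCGA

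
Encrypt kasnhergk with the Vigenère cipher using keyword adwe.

kdorhhnkk

Repeat the key across the message: adweadwea
k(10)+a(0): 10 → k
a(0)+d(3): 3 → d
s(18)+w(22): 40≡14 → o
n(13)+e(4): 17 → r
h(7)+a(0): 7 → h
e(4)+d(3): 7 → h
r(17)+w(22): 39≡13 → n
g(6)+e(4): 10 → k
k(10)+a(0): 10 → k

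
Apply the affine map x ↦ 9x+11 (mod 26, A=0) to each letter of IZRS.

I(8): 9·8+11=83≡5 → F
Z(25): 9·25+11=236≡2 → C
R(17): 9·17+11=164≡8 → I
S(18): 9·18+11=173≡17 → R

FCIR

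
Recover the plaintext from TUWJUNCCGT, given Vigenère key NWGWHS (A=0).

Repeat the key across the ciphertext: NWGWHSNWGW
T(19)−N(13): 6 → G
U(20)−W(22): -2≡24 → Y
W(22)−G(6): 16 → Q
J(9)−W(22): -13≡13 → N
U(20)−H(7): 13 → N
N(13)−S(18): -5≡21 → V
C(2)−N(13): -11≡15 → P
C(2)−W(22): -20≡6 → G
G(6)−G(6): 0 → A
T(19)−W(22): -3≡23 → X

GYQNNVPGAX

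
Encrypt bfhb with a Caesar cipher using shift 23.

b(1): 1+23=24 → y
f(5): 5+23=28≡2 → c
h(7): 7+23=30≡4 → e
b(1): 1+23=24 → y

ycey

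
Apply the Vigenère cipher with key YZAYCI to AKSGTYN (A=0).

YJSEVGL

Repeat the key across the message: YZAYCIY
A(0)+Y(24): 24 → Y
K(10)+Z(25): 35≡9 → J
S(18)+A(0): 18 → S
G(6)+Y(24): 30≡4 → E
T(19)+C(2): 21 → V
Y(24)+I(8): 32≡6 → G
N(13)+Y(24): 37≡11 → L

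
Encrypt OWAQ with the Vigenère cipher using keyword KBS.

YXSA

Repeat the key across the message: KBSK
O(14)+K(10): 24 → Y
W(22)+B(1): 23 → X
A(0)+S(18): 18 → S
Q(16)+K(10): 26≡0 → A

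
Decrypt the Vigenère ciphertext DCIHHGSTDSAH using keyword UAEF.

JCECNGOOJSWC

Repeat the key across the ciphertext: UAEFUAEFUAEF
D(3)−U(20): -17≡9 → J
C(2)−A(0): 2 → C
I(8)−E(4): 4 → E
H(7)−F(5): 2 → C
H(7)−U(20): -13≡13 → N
G(6)−A(0): 6 → G
S(18)−E(4): 14 → O
T(19)−F(5): 14 → O
D(3)−U(20): -17≡9 → J
S(18)−A(0): 18 → S
A(0)−E(4): -4≡22 → W
H(7)−F(5): 2 → C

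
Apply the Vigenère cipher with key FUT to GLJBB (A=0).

LFCGV

Repeat the key across the message: FUTFU
G(6)+F(5): 11 → L
L(11)+U(20): 31≡5 → F
J(9)+T(19): 28≡2 → C
B(1)+F(5): 6 → G
B(1)+U(20): 21 → V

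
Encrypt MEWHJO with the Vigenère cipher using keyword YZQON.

Repeat the key across the message: YZQONY
M(12)+Y(24): 36≡10 → K
E(4)+Z(25): 29≡3 → D
W(22)+Q(16): 38≡12 → M
H(7)+O(14): 21 → V
J(9)+N(13): 22 → W
O(14)+Y(24): 38≡12 → M

KDMVWM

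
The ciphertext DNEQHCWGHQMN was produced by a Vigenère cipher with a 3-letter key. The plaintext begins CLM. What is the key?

Subtract each crib letter from the matching ciphertext letter (mod 26):
D(3)−C(2)=1 → B
N(13)−L(11)=2 → C
E(4)−M(12)=-8≡18 → S

BCS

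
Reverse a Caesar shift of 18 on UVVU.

CDDC

U(20): 20−18=2 → C
V(21): 21−18=3 → D
V(21): 21−18=3 → D
U(20): 20−18=2 → C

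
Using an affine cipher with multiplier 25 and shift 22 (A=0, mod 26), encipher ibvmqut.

i(8): 25·8+22=222≡14 → o
b(1): 25·1+22=47≡21 → v
v(21): 25·21+22=547≡1 → b
m(12): 25·12+22=322≡10 → k
q(16): 25·16+22=422≡6 → g
u(20): 25·20+22=522≡2 → c
t(19): 25·19+22=497≡3 → d

ovbkgcd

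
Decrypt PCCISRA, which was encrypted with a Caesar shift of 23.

P(15): 15−23=-8≡18 → S
C(2): 2−23=-21≡5 → F
C(2): 2−23=-21≡5 → F
I(8): 8−23=-15≡11 → L
S(18): 18−23=-5≡21 → V
R(17): 17−23=-6≡20 → U
A(0): 0−23=-23≡3 → D

SFFLVUD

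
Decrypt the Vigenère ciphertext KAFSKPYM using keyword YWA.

MEFUOPAQ

Repeat the key across the ciphertext: YWAYWAYW
K(10)−Y(24): -14≡12 → M
A(0)−W(22): -22≡4 → E
F(5)−A(0): 5 → F
S(18)−Y(24): -6≡20 → U
K(10)−W(22): -12≡14 → O
P(15)−A(0): 15 → P
Y(24)−Y(24): 0 → A
M(12)−W(22): -10≡16 → Q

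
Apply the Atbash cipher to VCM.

V(21) → E(4)
C(2) → X(23)
M(12) → N(13)

EXN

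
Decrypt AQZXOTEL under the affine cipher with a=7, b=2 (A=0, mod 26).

WCHDYVEF

The inverse of 7 mod 26 is 15, since 7·15=105≡1. Apply D(y)=15·(y−2) mod 26:
A(0): 15·(0−2)=-30≡22 → W
Q(16): 15·(16−2)=210≡2 → C
Z(25): 15·(25−2)=345≡7 → H
X(23): 15·(23−2)=315≡3 → D
O(14): 15·(14−2)=180≡24 → Y
T(19): 15·(19−2)=255≡21 → V
E(4): 15·(4−2)=30≡4 → E
L(11): 15·(11−2)=135≡5 → F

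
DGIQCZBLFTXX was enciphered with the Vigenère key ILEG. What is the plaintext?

Repeat the key across the ciphertext: ILEGILEGILEG
D(3)−I(8): -5≡21 → V
G(6)−L(11): -5≡21 → V
I(8)−E(4): 4 → E
Q(16)−G(6): 10 → K
C(2)−I(8): -6≡20 → U
Z(25)−L(11): 14 → O
B(1)−E(4): -3≡23 → X
L(11)−G(6): 5 → F
F(5)−I(8): -3≡23 → X
T(19)−L(11): 8 → I
X(23)−E(4): 19 → T
X(23)−G(6): 17 → R

VVEKUOXFXITR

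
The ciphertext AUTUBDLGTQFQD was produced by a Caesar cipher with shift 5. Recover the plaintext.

A(0): 0−5=-5≡21 → V
U(20): 20−5=15 → P
T(19): 19−5=14 → O
U(20): 20−5=15 → P
B(1): 1−5=-4≡22 → W
D(3): 3−5=-2≡24 → Y
L(11): 11−5=6 → G
G(6): 6−5=1 → B
T(19): 19−5=14 → O
Q(16): 16−5=11 → L
F(5): 5−5=0 → A
Q(16): 16−5=11 → L
D(3): 3−5=-2≡24 → Y

VPOPWYGBOLALY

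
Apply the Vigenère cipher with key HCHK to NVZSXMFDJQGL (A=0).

Repeat the key across the message: HCHKHCHKHCHK
N(13)+H(7): 20 → U
V(21)+C(2): 23 → X
Z(25)+H(7): 32≡6 → G
S(18)+K(10): 28≡2 → C
X(23)+H(7): 30≡4 → E
M(12)+C(2): 14 → O
F(5)+H(7): 12 → M
D(3)+K(10): 13 → N
J(9)+H(7): 16 → Q
Q(16)+C(2): 18 → S
G(6)+H(7): 13 → N
L(11)+K(10): 21 → V

UXGCEOMNQSNV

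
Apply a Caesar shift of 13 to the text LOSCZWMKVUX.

YBFPMJZXIHK

L(11): 11+13=24 → Y
O(14): 14+13=27≡1 → B
S(18): 18+13=31≡5 → F
C(2): 2+13=15 → P
Z(25): 25+13=38≡12 → M
W(22): 22+13=35≡9 → J
M(12): 12+13=25 → Z
K(10): 10+13=23 → X
V(21): 21+13=34≡8 → I
U(20): 20+13=33≡7 → H
X(23): 23+13=36≡10 → K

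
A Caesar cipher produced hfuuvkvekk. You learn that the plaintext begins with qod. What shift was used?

From the crib: h(7)−q(16)=-9≡17, so the shift is 17.

17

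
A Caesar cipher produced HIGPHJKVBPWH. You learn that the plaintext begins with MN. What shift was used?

21

From the crib: H(7)−M(12)=-5≡21, so the shift is 21.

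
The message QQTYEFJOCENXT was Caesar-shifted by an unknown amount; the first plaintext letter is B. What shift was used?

15

From the crib: Q(16)−B(1)=15, so the shift is 15.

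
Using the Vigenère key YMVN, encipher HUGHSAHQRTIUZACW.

FGBUQMCDPFDHXMXJ

Repeat the key across the message: YMVNYMVNYMVNYMVN
H(7)+Y(24): 31≡5 → F
U(20)+M(12): 32≡6 → G
G(6)+V(21): 27≡1 → B
H(7)+N(13): 20 → U
S(18)+Y(24): 42≡16 → Q
A(0)+M(12): 12 → M
H(7)+V(21): 28≡2 → C
Q(16)+N(13): 29≡3 → D
R(17)+Y(24): 41≡15 → P
T(19)+M(12): 31≡5 → F
I(8)+V(21): 29≡3 → D
U(20)+N(13): 33≡7 → H
Z(25)+Y(24): 49≡23 → X
A(0)+M(12): 12 → M
C(2)+V(21): 23 → X
W(22)+N(13): 35≡9 → J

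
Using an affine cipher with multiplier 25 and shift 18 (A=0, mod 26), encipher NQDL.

FCPH

N(13): 25·13+18=343≡5 → F
Q(16): 25·16+18=418≡2 → C
D(3): 25·3+18=93≡15 → P
L(11): 25·11+18=293≡7 → H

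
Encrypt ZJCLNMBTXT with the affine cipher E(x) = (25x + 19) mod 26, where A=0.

Z(25): 25·25+19=644≡20 → U
J(9): 25·9+19=244≡10 → K
C(2): 25·2+19=69≡17 → R
L(11): 25·11+19=294≡8 → I
N(13): 25·13+19=344≡6 → G
M(12): 25·12+19=319≡7 → H
B(1): 25·1+19=44≡18 → S
T(19): 25·19+19=494≡0 → A
X(23): 25·23+19=594≡22 → W
T(19): 25·19+19=494≡0 → A

UKRIGHSAWA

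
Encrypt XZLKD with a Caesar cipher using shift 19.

X(23): 23+19=42≡16 → Q
Z(25): 25+19=44≡18 → S
L(11): 11+19=30≡4 → E
K(10): 10+19=29≡3 → D
D(3): 3+19=22 → W

QSEDW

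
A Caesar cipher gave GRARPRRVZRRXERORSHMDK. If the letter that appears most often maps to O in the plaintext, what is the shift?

The most frequent ciphertext letter is R (appears 8 times).
R is position 17; O is position 14.
Shift = 3.

3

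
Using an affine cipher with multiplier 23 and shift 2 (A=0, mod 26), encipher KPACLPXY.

YJCWVJLI

K(10): 23·10+2=232≡24 → Y
P(15): 23·15+2=347≡9 → J
A(0): 23·0+2=2 → C
C(2): 23·2+2=48≡22 → W
L(11): 23·11+2=255≡21 → V
P(15): 23·15+2=347≡9 → J
X(23): 23·23+2=531≡11 → L
Y(24): 23·24+2=554≡8 → I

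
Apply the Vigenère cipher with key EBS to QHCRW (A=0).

UIUVX

Repeat the key across the message: EBSEB
Q(16)+E(4): 20 → U
H(7)+B(1): 8 → I
C(2)+S(18): 20 → U
R(17)+E(4): 21 → V
W(22)+B(1): 23 → X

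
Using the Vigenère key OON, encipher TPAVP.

Repeat the key across the message: OONOO
T(19)+O(14): 33≡7 → H
P(15)+O(14): 29≡3 → D
A(0)+N(13): 13 → N
V(21)+O(14): 35≡9 → J
P(15)+O(14): 29≡3 → D

HDNJD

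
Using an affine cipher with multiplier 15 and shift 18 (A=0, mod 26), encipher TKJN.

RMXF

T(19): 15·19+18=303≡17 → R
K(10): 15·10+18=168≡12 → M
J(9): 15·9+18=153≡23 → X
N(13): 15·13+18=213≡5 → F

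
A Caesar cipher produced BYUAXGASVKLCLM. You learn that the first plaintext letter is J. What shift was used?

From the crib: B(1)−J(9)=-8≡18, so the shift is 18.

18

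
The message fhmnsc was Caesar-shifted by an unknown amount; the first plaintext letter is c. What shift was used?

From the crib: f(5)−c(2)=3, so the shift is 3.

3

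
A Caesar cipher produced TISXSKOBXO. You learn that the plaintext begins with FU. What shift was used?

From the crib: T(19)−F(5)=14, so the shift is 14.

14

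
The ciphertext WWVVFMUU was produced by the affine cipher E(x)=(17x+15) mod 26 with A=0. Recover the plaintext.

The inverse of 17 mod 26 is 23, since 17·23=391≡1. Apply D(y)=23·(y−15) mod 26:
W(22): 23·(22−15)=161≡5 → F
W(22): 23·(22−15)=161≡5 → F
V(21): 23·(21−15)=138≡8 → I
V(21): 23·(21−15)=138≡8 → I
F(5): 23·(5−15)=-230≡4 → E
M(12): 23·(12−15)=-69≡9 → J
U(20): 23·(20−15)=115≡11 → L
U(20): 23·(20−15)=115≡11 → L

FFIIEJLL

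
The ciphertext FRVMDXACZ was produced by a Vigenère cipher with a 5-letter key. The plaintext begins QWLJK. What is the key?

Subtract each crib letter from the matching ciphertext letter (mod 26):
F(5)−Q(16)=-11≡15 → P
R(17)−W(22)=-5≡21 → V
V(21)−L(11)=10 → K
M(12)−J(9)=3 → D
D(3)−K(10)=-7≡19 → T

PVKDT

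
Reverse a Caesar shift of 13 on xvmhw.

x(23): 23−13=10 → k
v(21): 21−13=8 → i
m(12): 12−13=-1≡25 → z
h(7): 7−13=-6≡20 → u
w(22): 22−13=9 → j

kizuj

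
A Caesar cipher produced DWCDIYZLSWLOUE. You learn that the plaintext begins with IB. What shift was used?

From the crib: D(3)−I(8)=-5≡21, so the shift is 21.

21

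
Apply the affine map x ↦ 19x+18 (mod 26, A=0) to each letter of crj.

edh

c(2): 19·2+18=56≡4 → e
r(17): 19·17+18=341≡3 → d
j(9): 19·9+18=189≡7 → h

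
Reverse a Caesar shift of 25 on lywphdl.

mzxqiem

l(11): 11−25=-14≡12 → m
y(24): 24−25=-1≡25 → z
w(22): 22−25=-3≡23 → x
p(15): 15−25=-10≡16 → q
h(7): 7−25=-18≡8 → i
d(3): 3−25=-22≡4 → e
l(11): 11−25=-14≡12 → m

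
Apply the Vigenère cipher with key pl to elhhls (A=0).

twwsad

Repeat the key across the message: plplpl
e(4)+p(15): 19 → t
l(11)+l(11): 22 → w
h(7)+p(15): 22 → w
h(7)+l(11): 18 → s
l(11)+p(15): 26≡0 → a
s(18)+l(11): 29≡3 → d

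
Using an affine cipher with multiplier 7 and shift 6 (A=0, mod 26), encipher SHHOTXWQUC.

CDDAJLEOQU

S(18): 7·18+6=132≡2 → C
H(7): 7·7+6=55≡3 → D
H(7): 7·7+6=55≡3 → D
O(14): 7·14+6=104≡0 → A
T(19): 7·19+6=139≡9 → J
X(23): 7·23+6=167≡11 → L
W(22): 7·22+6=160≡4 → E
Q(16): 7·16+6=118≡14 → O
U(20): 7·20+6=146≡16 → Q
C(2): 7·2+6=20 → U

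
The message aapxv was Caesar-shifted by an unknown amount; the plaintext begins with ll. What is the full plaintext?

llaig

From the crib: a(0)−l(11)=-11≡15, so the shift is 15.
Subtract 15 from each ciphertext letter:
a(0): 0−15=-15≡11 → l
a(0): 0−15=-15≡11 → l
p(15): 15−15=0 → a
x(23): 23−15=8 → i
v(21): 21−15=6 → g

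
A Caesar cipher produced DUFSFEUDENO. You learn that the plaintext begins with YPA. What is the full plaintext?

YPANAZPYZIJ

From the crib: D(3)−Y(24)=-21≡5, so the shift is 5.
Subtract 5 from each ciphertext letter:
D(3): 3−5=-2≡24 → Y
U(20): 20−5=15 → P
F(5): 5−5=0 → A
S(18): 18−5=13 → N
F(5): 5−5=0 → A
E(4): 4−5=-1≡25 → Z
U(20): 20−5=15 → P
D(3): 3−5=-2≡24 → Y
E(4): 4−5=-1≡25 → Z
N(13): 13−5=8 → I
O(14): 14−5=9 → J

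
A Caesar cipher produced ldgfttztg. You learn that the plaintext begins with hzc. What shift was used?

From the crib: l(11)−h(7)=4, so the shift is 4.

4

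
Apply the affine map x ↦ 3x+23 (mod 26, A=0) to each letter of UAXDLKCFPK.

FXOGEBDMQB

U(20): 3·20+23=83≡5 → F
A(0): 3·0+23=23 → X
X(23): 3·23+23=92≡14 → O
D(3): 3·3+23=32≡6 → G
L(11): 3·11+23=56≡4 → E
K(10): 3·10+23=53≡1 → B
C(2): 3·2+23=29≡3 → D
F(5): 3·5+23=38≡12 → M
P(15): 3·15+23=68≡16 → Q
K(10): 3·10+23=53≡1 → B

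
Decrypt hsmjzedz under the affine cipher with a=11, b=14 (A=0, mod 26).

The inverse of 11 mod 26 is 19, since 11·19=209≡1. Apply D(y)=19·(y−14) mod 26:
h(7): 19·(7−14)=-133≡23 → x
s(18): 19·(18−14)=76≡24 → y
m(12): 19·(12−14)=-38≡14 → o
j(9): 19·(9−14)=-95≡9 → j
z(25): 19·(25−14)=209≡1 → b
e(4): 19·(4−14)=-190≡18 → s
d(3): 19·(3−14)=-209≡25 → z
z(25): 19·(25−14)=209≡1 → b

xyojbszb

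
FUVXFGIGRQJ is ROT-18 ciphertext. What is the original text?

F(5): 5−18=-13≡13 → N
U(20): 20−18=2 → C
V(21): 21−18=3 → D
X(23): 23−18=5 → F
F(5): 5−18=-13≡13 → N
G(6): 6−18=-12≡14 → O
I(8): 8−18=-10≡16 → Q
G(6): 6−18=-12≡14 → O
R(17): 17−18=-1≡25 → Z
Q(16): 16−18=-2≡24 → Y
J(9): 9−18=-9≡17 → R

NCDFNOQOZYR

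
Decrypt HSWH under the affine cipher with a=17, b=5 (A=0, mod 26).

UNBU

The inverse of 17 mod 26 is 23, since 17·23=391≡1. Apply D(y)=23·(y−5) mod 26:
H(7): 23·(7−5)=46≡20 → U
S(18): 23·(18−5)=299≡13 → N
W(22): 23·(22−5)=391≡1 → B
H(7): 23·(7−5)=46≡20 → U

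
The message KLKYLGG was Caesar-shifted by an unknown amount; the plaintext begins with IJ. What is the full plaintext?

IJIWJEE

From the crib: K(10)−I(8)=2, so the shift is 2.
Subtract 2 from each ciphertext letter:
K(10): 10−2=8 → I
L(11): 11−2=9 → J
K(10): 10−2=8 → I
Y(24): 24−2=22 → W
L(11): 11−2=9 → J
G(6): 6−2=4 → E
G(6): 6−2=4 → E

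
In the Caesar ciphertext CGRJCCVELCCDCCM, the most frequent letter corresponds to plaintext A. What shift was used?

The most frequent ciphertext letter is C (appears 7 times).
C is position 2; A is position 0.
Shift = 2.

2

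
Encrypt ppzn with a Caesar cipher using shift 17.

ggqe

p(15): 15+17=32≡6 → g
p(15): 15+17=32≡6 → g
z(25): 25+17=42≡16 → q
n(13): 13+17=30≡4 → e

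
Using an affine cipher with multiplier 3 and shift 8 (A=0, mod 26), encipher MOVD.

M(12): 3·12+8=44≡18 → S
O(14): 3·14+8=50≡24 → Y
V(21): 3·21+8=71≡19 → T
D(3): 3·3+8=17 → R

SYTR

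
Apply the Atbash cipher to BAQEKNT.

YZJVPMG

B(1) → Y(24)
A(0) → Z(25)
Q(16) → J(9)
E(4) → V(21)
K(10) → P(15)
N(13) → M(12)
T(19) → G(6)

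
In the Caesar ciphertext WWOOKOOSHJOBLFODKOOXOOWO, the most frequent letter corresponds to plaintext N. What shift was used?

1

The most frequent ciphertext letter is O (appears 11 times).
O is position 14; N is position 13.
Shift = 1.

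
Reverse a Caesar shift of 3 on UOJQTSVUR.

U(20): 20−3=17 → R
O(14): 14−3=11 → L
J(9): 9−3=6 → G
Q(16): 16−3=13 → N
T(19): 19−3=16 → Q
S(18): 18−3=15 → P
V(21): 21−3=18 → S
U(20): 20−3=17 → R
R(17): 17−3=14 → O

RLGNQPSRO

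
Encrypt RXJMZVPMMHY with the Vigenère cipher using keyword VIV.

MFEHHQKUHCG

Repeat the key across the message: VIVVIVVIVVI
R(17)+V(21): 38≡12 → M
X(23)+I(8): 31≡5 → F
J(9)+V(21): 30≡4 → E
M(12)+V(21): 33≡7 → H
Z(25)+I(8): 33≡7 → H
V(21)+V(21): 42≡16 → Q
P(15)+V(21): 36≡10 → K
M(12)+I(8): 20 → U
M(12)+V(21): 33≡7 → H
H(7)+V(21): 28≡2 → C
Y(24)+I(8): 32≡6 → G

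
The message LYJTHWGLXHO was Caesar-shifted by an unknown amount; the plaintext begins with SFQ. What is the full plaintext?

SFQAODNSEOV

From the crib: L(11)−S(18)=-7≡19, so the shift is 19.
Subtract 19 from each ciphertext letter:
L(11): 11−19=-8≡18 → S
Y(24): 24−19=5 → F
J(9): 9−19=-10≡16 → Q
T(19): 19−19=0 → A
H(7): 7−19=-12≡14 → O
W(22): 22−19=3 → D
G(6): 6−19=-13≡13 → N
L(11): 11−19=-8≡18 → S
X(23): 23−19=4 → E
H(7): 7−19=-12≡14 → O
O(14): 14−19=-5≡21 → V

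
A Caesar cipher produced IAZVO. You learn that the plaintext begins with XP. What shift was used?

11

From the crib: I(8)−X(23)=-15≡11, so the shift is 11.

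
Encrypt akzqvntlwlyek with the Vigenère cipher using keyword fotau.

Repeat the key across the message: fotaufotaufot
a(0)+f(5): 5 → f
k(10)+o(14): 24 → y
z(25)+t(19): 44≡18 → s
q(16)+a(0): 16 → q
v(21)+u(20): 41≡15 → p
n(13)+f(5): 18 → s
t(19)+o(14): 33≡7 → h
l(11)+t(19): 30≡4 → e
w(22)+a(0): 22 → w
l(11)+u(20): 31≡5 → f
y(24)+f(5): 29≡3 → d
e(4)+o(14): 18 → s
k(10)+t(19): 29≡3 → d

fysqpshewfdsd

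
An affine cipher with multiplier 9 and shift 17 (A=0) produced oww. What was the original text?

The inverse of 9 mod 26 is 3, since 9·3=27≡1. Apply D(y)=3·(y−17) mod 26:
o(14): 3·(14−17)=-9≡17 → r
w(22): 3·(22−17)=15 → p
w(22): 3·(22−17)=15 → p

rpp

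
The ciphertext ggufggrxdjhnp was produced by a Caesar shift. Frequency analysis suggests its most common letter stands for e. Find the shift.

The most frequent ciphertext letter is g (appears 4 times).
g is position 6; e is position 4.
Shift = 2.

2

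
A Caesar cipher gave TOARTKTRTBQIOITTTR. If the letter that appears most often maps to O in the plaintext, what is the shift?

5

The most frequent ciphertext letter is T (appears 7 times).
T is position 19; O is position 14.
Shift = 5.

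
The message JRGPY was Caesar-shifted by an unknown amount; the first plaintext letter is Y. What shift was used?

11

From the crib: J(9)−Y(24)=-15≡11, so the shift is 11.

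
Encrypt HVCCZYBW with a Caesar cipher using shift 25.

GUBBYXAV

H(7): 7+25=32≡6 → G
V(21): 21+25=46≡20 → U
C(2): 2+25=27≡1 → B
C(2): 2+25=27≡1 → B
Z(25): 25+25=50≡24 → Y
Y(24): 24+25=49≡23 → X
B(1): 1+25=26≡0 → A
W(22): 22+25=47≡21 → V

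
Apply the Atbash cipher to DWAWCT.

D(3) → W(22)
W(22) → D(3)
A(0) → Z(25)
W(22) → D(3)
C(2) → X(23)
T(19) → G(6)

WDZDXG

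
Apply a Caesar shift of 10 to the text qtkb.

q(16): 16+10=26≡0 → a
t(19): 19+10=29≡3 → d
k(10): 10+10=20 → u
b(1): 1+10=11 → l

adul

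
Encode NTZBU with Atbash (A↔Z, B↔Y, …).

MGAYF

N(13) → M(12)
T(19) → G(6)
Z(25) → A(0)
B(1) → Y(24)
U(20) → F(5)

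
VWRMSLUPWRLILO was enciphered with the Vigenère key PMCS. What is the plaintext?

Repeat the key across the ciphertext: PMCSPMCSPMCSPM
V(21)−P(15): 6 → G
W(22)−M(12): 10 → K
R(17)−C(2): 15 → P
M(12)−S(18): -6≡20 → U
S(18)−P(15): 3 → D
L(11)−M(12): -1≡25 → Z
U(20)−C(2): 18 → S
P(15)−S(18): -3≡23 → X
W(22)−P(15): 7 → H
R(17)−M(12): 5 → F
L(11)−C(2): 9 → J
I(8)−S(18): -10≡16 → Q
L(11)−P(15): -4≡22 → W
O(14)−M(12): 2 → C

GKPUDZSXHFJQWC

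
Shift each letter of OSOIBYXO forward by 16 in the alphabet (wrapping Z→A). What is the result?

EIEYRONE

O(14): 14+16=30≡4 → E
S(18): 18+16=34≡8 → I
O(14): 14+16=30≡4 → E
I(8): 8+16=24 → Y
B(1): 1+16=17 → R
Y(24): 24+16=40≡14 → O
X(23): 23+16=39≡13 → N
O(14): 14+16=30≡4 → E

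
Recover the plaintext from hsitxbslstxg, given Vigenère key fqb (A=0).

Repeat the key across the ciphertext: fqbfqbfqbfqb
h(7)−f(5): 2 → c
s(18)−q(16): 2 → c
i(8)−b(1): 7 → h
t(19)−f(5): 14 → o
x(23)−q(16): 7 → h
b(1)−b(1): 0 → a
s(18)−f(5): 13 → n
l(11)−q(16): -5≡21 → v
s(18)−b(1): 17 → r
t(19)−f(5): 14 → o
x(23)−q(16): 7 → h
g(6)−b(1): 5 → f

cchohanvrohf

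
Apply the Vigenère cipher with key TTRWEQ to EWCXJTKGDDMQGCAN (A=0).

XPTTNJDZUZQGZVRJ

Repeat the key across the message: TTRWEQTTRWEQTTRW
E(4)+T(19): 23 → X
W(22)+T(19): 41≡15 → P
C(2)+R(17): 19 → T
X(23)+W(22): 45≡19 → T
J(9)+E(4): 13 → N
T(19)+Q(16): 35≡9 → J
K(10)+T(19): 29≡3 → D
G(6)+T(19): 25 → Z
D(3)+R(17): 20 → U
D(3)+W(22): 25 → Z
M(12)+E(4): 16 → Q
Q(16)+Q(16): 32≡6 → G
G(6)+T(19): 25 → Z
C(2)+T(19): 21 → V
A(0)+R(17): 17 → R
N(13)+W(22): 35≡9 → J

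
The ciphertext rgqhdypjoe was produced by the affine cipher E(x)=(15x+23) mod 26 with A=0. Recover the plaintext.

The inverse of 15 mod 26 is 7, since 15·7=105≡1. Apply D(y)=7·(y−23) mod 26:
r(17): 7·(17−23)=-42≡10 → k
g(6): 7·(6−23)=-119≡11 → l
q(16): 7·(16−23)=-49≡3 → d
h(7): 7·(7−23)=-112≡18 → s
d(3): 7·(3−23)=-140≡16 → q
y(24): 7·(24−23)=7 → h
p(15): 7·(15−23)=-56≡22 → w
j(9): 7·(9−23)=-98≡6 → g
o(14): 7·(14−23)=-63≡15 → p
e(4): 7·(4−23)=-133≡23 → x

kldsqhwgpx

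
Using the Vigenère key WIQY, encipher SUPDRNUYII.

OCFBNVKWEQ

Repeat the key across the message: WIQYWIQYWI
S(18)+W(22): 40≡14 → O
U(20)+I(8): 28≡2 → C
P(15)+Q(16): 31≡5 → F
D(3)+Y(24): 27≡1 → B
R(17)+W(22): 39≡13 → N
N(13)+I(8): 21 → V
U(20)+Q(16): 36≡10 → K
Y(24)+Y(24): 48≡22 → W
I(8)+W(22): 30≡4 → E
I(8)+I(8): 16 → Q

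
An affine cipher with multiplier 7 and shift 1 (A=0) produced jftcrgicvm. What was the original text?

qikpgxbpoj

The inverse of 7 mod 26 is 15, since 7·15=105≡1. Apply D(y)=15·(y−1) mod 26:
j(9): 15·(9−1)=120≡16 → q
f(5): 15·(5−1)=60≡8 → i
t(19): 15·(19−1)=270≡10 → k
c(2): 15·(2−1)=15 → p
r(17): 15·(17−1)=240≡6 → g
g(6): 15·(6−1)=75≡23 → x
i(8): 15·(8−1)=105≡1 → b
c(2): 15·(2−1)=15 → p
v(21): 15·(21−1)=300≡14 → o
m(12): 15·(12−1)=165≡9 → j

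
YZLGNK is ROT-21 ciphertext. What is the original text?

Y(24): 24−21=3 → D
Z(25): 25−21=4 → E
L(11): 11−21=-10≡16 → Q
G(6): 6−21=-15≡11 → L
N(13): 13−21=-8≡18 → S
K(10): 10−21=-11≡15 → P

DEQLSP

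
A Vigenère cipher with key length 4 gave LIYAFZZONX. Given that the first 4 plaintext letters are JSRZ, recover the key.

Subtract each crib letter from the matching ciphertext letter (mod 26):
L(11)−J(9)=2 → C
I(8)−S(18)=-10≡16 → Q
Y(24)−R(17)=7 → H
A(0)−Z(25)=-25≡1 → B

CQHB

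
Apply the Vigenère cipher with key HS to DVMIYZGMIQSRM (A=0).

Repeat the key across the message: HSHSHSHSHSHSH
D(3)+H(7): 10 → K
V(21)+S(18): 39≡13 → N
M(12)+H(7): 19 → T
I(8)+S(18): 26≡0 → A
Y(24)+H(7): 31≡5 → F
Z(25)+S(18): 43≡17 → R
G(6)+H(7): 13 → N
M(12)+S(18): 30≡4 → E
I(8)+H(7): 15 → P
Q(16)+S(18): 34≡8 → I
S(18)+H(7): 25 → Z
R(17)+S(18): 35≡9 → J
M(12)+H(7): 19 → T

KNTAFRNEPIZJT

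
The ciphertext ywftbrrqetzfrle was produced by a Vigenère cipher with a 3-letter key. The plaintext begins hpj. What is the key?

rhw

Subtract each crib letter from the matching ciphertext letter (mod 26):
y(24)−h(7)=17 → r
w(22)−p(15)=7 → h
f(5)−j(9)=-4≡22 → w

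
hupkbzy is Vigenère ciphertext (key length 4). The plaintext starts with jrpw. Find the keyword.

ydao

Subtract each crib letter from the matching ciphertext letter (mod 26):
h(7)−j(9)=-2≡24 → y
u(20)−r(17)=3 → d
p(15)−p(15)=0 → a
k(10)−w(22)=-12≡14 → o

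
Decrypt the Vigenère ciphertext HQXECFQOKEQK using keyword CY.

FSVGAHOQIGOM

Repeat the key across the ciphertext: CYCYCYCYCYCY
H(7)−C(2): 5 → F
Q(16)−Y(24): -8≡18 → S
X(23)−C(2): 21 → V
E(4)−Y(24): -20≡6 → G
C(2)−C(2): 0 → A
F(5)−Y(24): -19≡7 → H
Q(16)−C(2): 14 → O
O(14)−Y(24): -10≡16 → Q
K(10)−C(2): 8 → I
E(4)−Y(24): -20≡6 → G
Q(16)−C(2): 14 → O
K(10)−Y(24): -14≡12 → M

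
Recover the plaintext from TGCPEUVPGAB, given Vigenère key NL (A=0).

Repeat the key across the ciphertext: NLNLNLNLNLN
T(19)−N(13): 6 → G
G(6)−L(11): -5≡21 → V
C(2)−N(13): -11≡15 → P
P(15)−L(11): 4 → E
E(4)−N(13): -9≡17 → R
U(20)−L(11): 9 → J
V(21)−N(13): 8 → I
P(15)−L(11): 4 → E
G(6)−N(13): -7≡19 → T
A(0)−L(11): -11≡15 → P
B(1)−N(13): -12≡14 → O

GVPERJIETPO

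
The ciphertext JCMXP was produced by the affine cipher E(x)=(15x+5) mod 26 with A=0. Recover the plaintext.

The inverse of 15 mod 26 is 7, since 15·7=105≡1. Apply D(y)=7·(y−5) mod 26:
J(9): 7·(9−5)=28≡2 → C
C(2): 7·(2−5)=-21≡5 → F
M(12): 7·(12−5)=49≡23 → X
X(23): 7·(23−5)=126≡22 → W
P(15): 7·(15−5)=70≡18 → S

CFXWS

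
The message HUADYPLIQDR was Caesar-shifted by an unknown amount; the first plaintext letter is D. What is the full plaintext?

From the crib: H(7)−D(3)=4, so the shift is 4.
Subtract 4 from each ciphertext letter:
H(7): 7−4=3 → D
U(20): 20−4=16 → Q
A(0): 0−4=-4≡22 → W
D(3): 3−4=-1≡25 → Z
Y(24): 24−4=20 → U
P(15): 15−4=11 → L
L(11): 11−4=7 → H
I(8): 8−4=4 → E
Q(16): 16−4=12 → M
D(3): 3−4=-1≡25 → Z
R(17): 17−4=13 → N

DQWZULHEMZN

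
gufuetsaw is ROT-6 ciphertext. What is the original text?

g(6): 6−6=0 → a
u(20): 20−6=14 → o
f(5): 5−6=-1≡25 → z
u(20): 20−6=14 → o
e(4): 4−6=-2≡24 → y
t(19): 19−6=13 → n
s(18): 18−6=12 → m
a(0): 0−6=-6≡20 → u
w(22): 22−6=16 → q

aozoynmuq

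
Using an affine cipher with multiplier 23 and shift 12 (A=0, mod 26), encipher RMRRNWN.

R(17): 23·17+12=403≡13 → N
M(12): 23·12+12=288≡2 → C
R(17): 23·17+12=403≡13 → N
R(17): 23·17+12=403≡13 → N
N(13): 23·13+12=311≡25 → Z
W(22): 23·22+12=518≡24 → Y
N(13): 23·13+12=311≡25 → Z

NCNNZYZ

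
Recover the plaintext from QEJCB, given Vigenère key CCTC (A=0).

Repeat the key across the ciphertext: CCTCC
Q(16)−C(2): 14 → O
E(4)−C(2): 2 → C
J(9)−T(19): -10≡16 → Q
C(2)−C(2): 0 → A
B(1)−C(2): -1≡25 → Z

OCQAZ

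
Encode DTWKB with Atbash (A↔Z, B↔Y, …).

WGDPY

D(3) → W(22)
T(19) → G(6)
W(22) → D(3)
K(10) → P(15)
B(1) → Y(24)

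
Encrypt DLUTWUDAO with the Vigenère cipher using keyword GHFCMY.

Repeat the key across the message: GHFCMYGHF
D(3)+G(6): 9 → J
L(11)+H(7): 18 → S
U(20)+F(5): 25 → Z
T(19)+C(2): 21 → V
W(22)+M(12): 34≡8 → I
U(20)+Y(24): 44≡18 → S
D(3)+G(6): 9 → J
A(0)+H(7): 7 → H
O(14)+F(5): 19 → T

JSZVISJHT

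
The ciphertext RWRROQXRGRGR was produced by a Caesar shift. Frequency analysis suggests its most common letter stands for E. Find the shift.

13

The most frequent ciphertext letter is R (appears 6 times).
R is position 17; E is position 4.
Shift = 13.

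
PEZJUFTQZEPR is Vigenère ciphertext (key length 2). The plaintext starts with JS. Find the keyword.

GM

Subtract each crib letter from the matching ciphertext letter (mod 26):
P(15)−J(9)=6 → G
E(4)−S(18)=-14≡12 → M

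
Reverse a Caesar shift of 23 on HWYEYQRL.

H(7): 7−23=-16≡10 → K
W(22): 22−23=-1≡25 → Z
Y(24): 24−23=1 → B
E(4): 4−23=-19≡7 → H
Y(24): 24−23=1 → B
Q(16): 16−23=-7≡19 → T
R(17): 17−23=-6≡20 → U
L(11): 11−23=-12≡14 → O

KZBHBTUO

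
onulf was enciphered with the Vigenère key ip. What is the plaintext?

Repeat the key across the ciphertext: ipipi
o(14)−i(8): 6 → g
n(13)−p(15): -2≡24 → y
u(20)−i(8): 12 → m
l(11)−p(15): -4≡22 → w
f(5)−i(8): -3≡23 → x

gymwx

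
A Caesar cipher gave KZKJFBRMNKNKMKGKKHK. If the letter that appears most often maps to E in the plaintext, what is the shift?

The most frequent ciphertext letter is K (appears 8 times).
K is position 10; E is position 4.
Shift = 6.

6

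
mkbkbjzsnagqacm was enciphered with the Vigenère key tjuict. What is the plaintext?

tbhczqgjtsexhts

Repeat the key across the ciphertext: tjuicttjuicttju
m(12)−t(19): -7≡19 → t
k(10)−j(9): 1 → b
b(1)−u(20): -19≡7 → h
k(10)−i(8): 2 → c
b(1)−c(2): -1≡25 → z
j(9)−t(19): -10≡16 → q
z(25)−t(19): 6 → g
s(18)−j(9): 9 → j
n(13)−u(20): -7≡19 → t
a(0)−i(8): -8≡18 → s
g(6)−c(2): 4 → e
q(16)−t(19): -3≡23 → x
a(0)−t(19): -19≡7 → h
c(2)−j(9): -7≡19 → t
m(12)−u(20): -8≡18 → s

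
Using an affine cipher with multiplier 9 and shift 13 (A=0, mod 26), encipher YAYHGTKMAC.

VNVYPCZRNF

Y(24): 9·24+13=229≡21 → V
A(0): 9·0+13=13 → N
Y(24): 9·24+13=229≡21 → V
H(7): 9·7+13=76≡24 → Y
G(6): 9·6+13=67≡15 → P
T(19): 9·19+13=184≡2 → C
K(10): 9·10+13=103≡25 → Z
M(12): 9·12+13=121≡17 → R
A(0): 9·0+13=13 → N
C(2): 9·2+13=31≡5 → F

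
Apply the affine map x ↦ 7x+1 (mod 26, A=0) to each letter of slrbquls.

xaqijlax

s(18): 7·18+1=127≡23 → x
l(11): 7·11+1=78≡0 → a
r(17): 7·17+1=120≡16 → q
b(1): 7·1+1=8 → i
q(16): 7·16+1=113≡9 → j
u(20): 7·20+1=141≡11 → l
l(11): 7·11+1=78≡0 → a
s(18): 7·18+1=127≡23 → x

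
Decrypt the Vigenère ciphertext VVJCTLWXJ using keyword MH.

Repeat the key across the ciphertext: MHMHMHMHM
V(21)−M(12): 9 → J
V(21)−H(7): 14 → O
J(9)−M(12): -3≡23 → X
C(2)−H(7): -5≡21 → V
T(19)−M(12): 7 → H
L(11)−H(7): 4 → E
W(22)−M(12): 10 → K
X(23)−H(7): 16 → Q
J(9)−M(12): -3≡23 → X

JOXVHEKQX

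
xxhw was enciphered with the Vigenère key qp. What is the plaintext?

hirh

Repeat the key across the ciphertext: qpqp
x(23)−q(16): 7 → h
x(23)−p(15): 8 → i
h(7)−q(16): -9≡17 → r
w(22)−p(15): 7 → h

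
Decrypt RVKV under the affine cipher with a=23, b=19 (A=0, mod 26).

SIDI

The inverse of 23 mod 26 is 17, since 23·17=391≡1. Apply D(y)=17·(y−19) mod 26:
R(17): 17·(17−19)=-34≡18 → S
V(21): 17·(21−19)=34≡8 → I
K(10): 17·(10−19)=-153≡3 → D
V(21): 17·(21−19)=34≡8 → I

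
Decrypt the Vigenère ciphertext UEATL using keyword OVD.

Repeat the key across the ciphertext: OVDOV
U(20)−O(14): 6 → G
E(4)−V(21): -17≡9 → J
A(0)−D(3): -3≡23 → X
T(19)−O(14): 5 → F
L(11)−V(21): -10≡16 → Q

GJXFQ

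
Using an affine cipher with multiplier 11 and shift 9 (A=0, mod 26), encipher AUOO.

JVHH

A(0): 11·0+9=9 → J
U(20): 11·20+9=229≡21 → V
O(14): 11·14+9=163≡7 → H
O(14): 11·14+9=163≡7 → H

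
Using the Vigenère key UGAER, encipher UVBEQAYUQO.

Repeat the key across the message: UGAERUGAER
U(20)+U(20): 40≡14 → O
V(21)+G(6): 27≡1 → B
B(1)+A(0): 1 → B
E(4)+E(4): 8 → I
Q(16)+R(17): 33≡7 → H
A(0)+U(20): 20 → U
Y(24)+G(6): 30≡4 → E
U(20)+A(0): 20 → U
Q(16)+E(4): 20 → U
O(14)+R(17): 31≡5 → F

OBBIHUEUUF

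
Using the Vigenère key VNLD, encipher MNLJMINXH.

Repeat the key across the message: VNLDVNLDV
M(12)+V(21): 33≡7 → H
N(13)+N(13): 26≡0 → A
L(11)+L(11): 22 → W
J(9)+D(3): 12 → M
M(12)+V(21): 33≡7 → H
I(8)+N(13): 21 → V
N(13)+L(11): 24 → Y
X(23)+D(3): 26≡0 → A
H(7)+V(21): 28≡2 → C

HAWMHVYAC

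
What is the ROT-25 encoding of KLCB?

JKBA

K(10): 10+25=35≡9 → J
L(11): 11+25=36≡10 → K
C(2): 2+25=27≡1 → B
B(1): 1+25=26≡0 → A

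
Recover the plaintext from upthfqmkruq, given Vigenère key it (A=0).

mwloxxerjbi

Repeat the key across the ciphertext: itititititi
u(20)−i(8): 12 → m
p(15)−t(19): -4≡22 → w
t(19)−i(8): 11 → l
h(7)−t(19): -12≡14 → o
f(5)−i(8): -3≡23 → x
q(16)−t(19): -3≡23 → x
m(12)−i(8): 4 → e
k(10)−t(19): -9≡17 → r
r(17)−i(8): 9 → j
u(20)−t(19): 1 → b
q(16)−i(8): 8 → i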